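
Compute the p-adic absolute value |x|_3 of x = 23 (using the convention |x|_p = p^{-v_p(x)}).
|23|_3 = 1

Step 1 — compute v_3(x) by factoring powers of 3 out of the numerator and denominator: v_3(23) = 0. Step 2 — apply |x|_p = p^{-v_p(x)} = 3^{0} = 1.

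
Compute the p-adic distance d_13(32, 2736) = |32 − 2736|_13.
d_13(32, 2736) = 1/169

Step 1 — x − y = 32 − 2736 = -2704. Step 2 — v_13(-2704) = 2 (factor: -2704 = −(13^2 · 16); the sign does not affect v_p). Step 3 — |x − y|_13 = 13^{-2} = 1/169.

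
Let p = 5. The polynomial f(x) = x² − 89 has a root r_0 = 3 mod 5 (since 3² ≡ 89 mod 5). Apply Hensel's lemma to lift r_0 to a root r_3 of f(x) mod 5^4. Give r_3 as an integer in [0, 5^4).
r_3 = 283 (mod 625)

Hensel's recurrence: r_{i+1} = r_i − f(r_i)·(f′(r_i))^{-1} mod 5^{i+2}, with f′(x) = 2x. Iterate:
  r_0 = 3 (mod 5)
  r_1 = 8 (mod 25)
  r_2 = 33 (mod 125)
  r_3 = 283 (mod 625)
Final: r_3 = 283, and one checks f(r_3) ≡ 0 mod 5^4.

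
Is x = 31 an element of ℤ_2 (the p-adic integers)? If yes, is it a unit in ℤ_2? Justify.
x ∈ ℤ_2^× (unit); v_2(x) = 0

ℤ_2 = {x ∈ ℚ_2 : v_2(x) ≥ 0} and ℤ_2^× = {x ∈ ℤ_2 : v_2(x) = 0}. Here v_2(31) = v_2(num) − v_2(den) = 0; compare against these criteria.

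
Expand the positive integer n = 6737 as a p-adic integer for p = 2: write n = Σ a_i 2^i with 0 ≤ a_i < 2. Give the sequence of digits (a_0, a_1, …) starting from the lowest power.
(a_0, a_1, …) = (1, 0, 0, 0, 1, 0, 1, 0, 0, 1, 0, 1, 1)

Repeated division by 2 gives the digits low-to-high: 6737 = 1 + 1·2^4 + 1·2^6 + 1·2^9 + 1·2^11 + 1·2^12. Digit sequence: (1, 0, 0, 0, 1, 0, 1, 0, 0, 1, 0, 1, 1).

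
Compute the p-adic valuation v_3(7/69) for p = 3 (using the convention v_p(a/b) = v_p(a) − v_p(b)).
v_3(7/69) = -1

Factor powers of 3 from the numerator and denominator of the reduced fraction: 7 = 3^0 · 7 and 69 = 3^1 · 23. Apply v_p(a/b) = v_p(a) − v_p(b): v_3(7/69) = 0 − 1 = -1.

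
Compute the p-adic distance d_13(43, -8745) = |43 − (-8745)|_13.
d_13(43, -8745) = 1/2197

Step 1 — x − y = 43 − (-8745) = 8788. Step 2 — v_13(8788) = 3 (factor: 8788 = (13^3 · 4); the sign does not affect v_p). Step 3 — |x − y|_13 = 13^{-3} = 1/2197.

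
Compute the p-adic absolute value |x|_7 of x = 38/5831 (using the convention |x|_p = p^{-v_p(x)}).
|38/5831|_7 = 343

Step 1 — compute v_7(x) by factoring powers of 7 out of the numerator and denominator: v_7(38/5831) = -3. Step 2 — apply |x|_p = p^{-v_p(x)} = 7^{3} = 343.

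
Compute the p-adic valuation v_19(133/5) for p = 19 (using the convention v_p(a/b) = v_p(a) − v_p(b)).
v_19(133/5) = 1

Factor powers of 19 from the numerator and denominator of the reduced fraction: 133 = 19^1 · 7 and 5 = 19^0 · 5. Apply v_p(a/b) = v_p(a) − v_p(b): v_19(133/5) = 1 − 0 = 1.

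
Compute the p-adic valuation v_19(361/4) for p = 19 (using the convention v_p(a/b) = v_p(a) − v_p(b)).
v_19(361/4) = 2

Factor powers of 19 from the numerator and denominator of the reduced fraction: 361 = 19^2 · 1 and 4 = 19^0 · 4. Apply v_p(a/b) = v_p(a) − v_p(b): v_19(361/4) = 2 − 0 = 2.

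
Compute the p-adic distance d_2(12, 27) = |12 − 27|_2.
d_2(12, 27) = 1

Step 1 — x − y = 12 − 27 = -15. Step 2 — v_2(-15) = 0 (factor: -15 = −(2^0 · 15); the sign does not affect v_p). Step 3 — |x − y|_2 = 2^{0} = 1.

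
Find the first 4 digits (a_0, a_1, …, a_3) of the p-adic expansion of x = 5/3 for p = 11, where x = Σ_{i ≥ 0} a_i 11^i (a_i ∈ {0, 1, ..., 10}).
(a_0, …, a_3) = (9, 3, 7, 3)

v_11(5/3) = 0 (numerator and denominator both coprime to 11), so x ∈ ℤ_11^×. Compute digits iteratively via a_i = x_i mod 11, x_{i+1} = (x_i − a_i)/11, with x_0 = x:
  x_0 = 5/3;  a_0 = 9;  x_1 = (x_0 − 9)/11 = -2/3
  x_1 = -2/3;  a_1 = 3;  x_2 = (x_1 − 3)/11 = -1/3
  x_2 = -1/3;  a_2 = 7;  x_3 = (x_2 − 7)/11 = -2/3
  x_3 = -2/3;  a_3 = 3;  x_4 = (x_3 − 3)/11 = -1/3
Digits: (9, 3, 7, 3).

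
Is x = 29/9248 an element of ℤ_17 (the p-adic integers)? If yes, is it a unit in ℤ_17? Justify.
x ∉ ℤ_17 (v_17(x) = -2 < 0)

ℤ_17 = {x ∈ ℚ_17 : v_17(x) ≥ 0} and ℤ_17^× = {x ∈ ℤ_17 : v_17(x) = 0}. Here v_17(29/9248) = v_17(num) − v_17(den) = -2; compare against these criteria.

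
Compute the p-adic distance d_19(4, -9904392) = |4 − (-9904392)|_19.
d_19(4, -9904392) = 1/2476099

Step 1 — x − y = 4 − (-9904392) = 9904396. Step 2 — v_19(9904396) = 5 (factor: 9904396 = (19^5 · 4); the sign does not affect v_p). Step 3 — |x − y|_19 = 19^{-5} = 1/2476099.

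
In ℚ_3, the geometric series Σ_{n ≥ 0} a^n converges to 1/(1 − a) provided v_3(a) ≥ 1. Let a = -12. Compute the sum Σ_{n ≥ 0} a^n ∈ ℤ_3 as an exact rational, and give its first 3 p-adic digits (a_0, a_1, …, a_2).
Σ a^n = 1/(1 − a) = 1/13;  first 3 digits = (1, 2, 2)

v_3(a) = 1 ≥ 1, so the series converges in ℤ_3 to 1/(1 − a) = 1/(1 − (-12)) = 1/13. Expand this rational in ℤ_3: compute digits iteratively via d_i = x_i mod 3, x_{i+1} = (x_i − d_i)/3. The first 3 digits are (1, 2, 2).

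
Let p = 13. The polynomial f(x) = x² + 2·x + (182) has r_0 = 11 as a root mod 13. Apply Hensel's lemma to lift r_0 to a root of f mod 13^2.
r_1 = 89 (mod 169)

Hensel: r_{i+1} = r_i − f(r_i)·(f′(r_i))^{-1} mod 13^{i+2}, f′(x) = 2x + 2. Iterate:
  r_0 = 11 (mod 13)
  r_1 = 89 (mod 169)
Final: r = 89 satisfies f(r) ≡ 0 mod 13^2.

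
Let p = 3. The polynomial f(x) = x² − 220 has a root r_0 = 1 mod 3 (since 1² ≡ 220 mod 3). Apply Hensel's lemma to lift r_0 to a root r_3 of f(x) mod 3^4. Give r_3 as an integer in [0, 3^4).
r_3 = 25 (mod 81)

Hensel's recurrence: r_{i+1} = r_i − f(r_i)·(f′(r_i))^{-1} mod 3^{i+2}, with f′(x) = 2x. Iterate:
  r_0 = 1 (mod 3)
  r_1 = 7 (mod 9)
  r_2 = 25 (mod 27)
  r_3 = 25 (mod 81)
Final: r_3 = 25, and one checks f(r_3) ≡ 0 mod 3^4.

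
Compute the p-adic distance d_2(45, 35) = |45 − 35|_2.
d_2(45, 35) = 1/2

Step 1 — x − y = 45 − 35 = 10. Step 2 — v_2(10) = 1 (factor: 10 = (2^1 · 5); the sign does not affect v_p). Step 3 — |x − y|_2 = 2^{-1} = 1/2.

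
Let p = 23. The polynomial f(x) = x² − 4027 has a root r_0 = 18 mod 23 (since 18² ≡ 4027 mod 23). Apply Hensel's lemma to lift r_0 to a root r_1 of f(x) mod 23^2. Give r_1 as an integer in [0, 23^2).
r_1 = 18 (mod 529)

Hensel's recurrence: r_{i+1} = r_i − f(r_i)·(f′(r_i))^{-1} mod 23^{i+2}, with f′(x) = 2x. Iterate:
  r_0 = 18 (mod 23)
  r_1 = 18 (mod 529)
Final: r_1 = 18, and one checks f(r_1) ≡ 0 mod 23^2.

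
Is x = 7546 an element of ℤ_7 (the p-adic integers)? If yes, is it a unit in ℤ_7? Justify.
x ∈ ℤ_7 but not a unit; v_7(x) = 3 > 0

ℤ_7 = {x ∈ ℚ_7 : v_7(x) ≥ 0} and ℤ_7^× = {x ∈ ℤ_7 : v_7(x) = 0}. Here v_7(7546) = v_7(num) − v_7(den) = 3; compare against these criteria.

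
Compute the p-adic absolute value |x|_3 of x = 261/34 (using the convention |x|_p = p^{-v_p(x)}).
|261/34|_3 = 1/9

Step 1 — compute v_3(x) by factoring powers of 3 out of the numerator and denominator: v_3(261/34) = 2. Step 2 — apply |x|_p = p^{-v_p(x)} = 3^{-2} = 1/9.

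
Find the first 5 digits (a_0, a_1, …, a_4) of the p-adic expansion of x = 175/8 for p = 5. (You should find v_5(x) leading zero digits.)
(a_0, …, a_4) = (0, 0, 4, 0, 3)

v_5(175/8) = 2, so a_0 = ... = a_1 = 0. Factor out: x = 5^2 · u with u = 7/8 a unit in ℤ_5. Expand u iteratively via a_{v+i} = u_i mod 5, u_{i+1} = (u_i − a_{v+i})/5:
  u_0 = 7/8;  a_2 = 4;  u_1 = (u_0 − 4)/5 = -5/8
  u_1 = -5/8;  a_3 = 0;  u_2 = (u_1 − 0)/5 = -1/8
  u_2 = -1/8;  a_4 = 3;  u_3 = (u_2 − 3)/5 = -5/8
Digits: (0, 0, 4, 0, 3).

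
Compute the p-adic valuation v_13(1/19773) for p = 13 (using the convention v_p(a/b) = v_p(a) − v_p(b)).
v_13(1/19773) = -3

Factor powers of 13 from the numerator and denominator of the reduced fraction: 1 = 13^0 · 1 and 19773 = 13^3 · 9. Apply v_p(a/b) = v_p(a) − v_p(b): v_13(1/19773) = 0 − 3 = -3.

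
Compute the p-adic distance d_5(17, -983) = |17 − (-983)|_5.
d_5(17, -983) = 1/125

Step 1 — x − y = 17 − (-983) = 1000. Step 2 — v_5(1000) = 3 (factor: 1000 = (5^3 · 8); the sign does not affect v_p). Step 3 — |x − y|_5 = 5^{-3} = 1/125.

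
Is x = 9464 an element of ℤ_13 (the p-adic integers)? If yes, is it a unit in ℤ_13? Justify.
x ∈ ℤ_13 but not a unit; v_13(x) = 2 > 0

ℤ_13 = {x ∈ ℚ_13 : v_13(x) ≥ 0} and ℤ_13^× = {x ∈ ℤ_13 : v_13(x) = 0}. Here v_13(9464) = v_13(num) − v_13(den) = 2; compare against these criteria.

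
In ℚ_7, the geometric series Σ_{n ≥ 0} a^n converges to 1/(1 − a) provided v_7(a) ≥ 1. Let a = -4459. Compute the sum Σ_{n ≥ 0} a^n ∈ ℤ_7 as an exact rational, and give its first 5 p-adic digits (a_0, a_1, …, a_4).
Σ a^n = 1/(1 − a) = 1/4460;  first 5 digits = (1, 0, 0, 1, 5)

v_7(a) = 3 ≥ 1, so the series converges in ℤ_7 to 1/(1 − a) = 1/(1 − (-4459)) = 1/4460. Expand this rational in ℤ_7: compute digits iteratively via d_i = x_i mod 7, x_{i+1} = (x_i − d_i)/7. The first 5 digits are (1, 0, 0, 1, 5).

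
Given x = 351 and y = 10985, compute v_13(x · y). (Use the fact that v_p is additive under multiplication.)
v_13(3855735) = 4

v_p(x) = 1 (factor: 351 = 13^1 · 27); v_p(y) = 3 (factor: 10985 = 13^3 · 5). Additivity: v_p(xy) = v_p(x) + v_p(y) = 1 + 3 = 4. (Direct check: xy = 3855735 = 13^4 · (135).)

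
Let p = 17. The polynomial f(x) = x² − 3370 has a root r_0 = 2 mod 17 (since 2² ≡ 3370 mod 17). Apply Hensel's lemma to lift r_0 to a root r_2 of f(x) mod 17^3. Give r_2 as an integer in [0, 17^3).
r_2 = 988 (mod 4913)

Hensel's recurrence: r_{i+1} = r_i − f(r_i)·(f′(r_i))^{-1} mod 17^{i+2}, with f′(x) = 2x. Iterate:
  r_0 = 2 (mod 17)
  r_1 = 121 (mod 289)
  r_2 = 988 (mod 4913)
Final: r_2 = 988, and one checks f(r_2) ≡ 0 mod 17^3.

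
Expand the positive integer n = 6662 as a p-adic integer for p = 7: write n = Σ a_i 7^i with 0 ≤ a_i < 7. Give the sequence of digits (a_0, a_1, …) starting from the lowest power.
(a_0, a_1, …) = (5, 6, 2, 5, 2)

Repeated division by 7 gives the digits low-to-high: 6662 = 5 + 6·7^1 + 2·7^2 + 5·7^3 + 2·7^4. Digit sequence: (5, 6, 2, 5, 2).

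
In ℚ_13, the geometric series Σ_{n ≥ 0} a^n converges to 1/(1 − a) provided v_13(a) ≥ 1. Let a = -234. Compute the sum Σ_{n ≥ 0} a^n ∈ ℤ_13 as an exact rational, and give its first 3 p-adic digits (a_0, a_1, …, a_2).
Σ a^n = 1/(1 − a) = 1/235;  first 3 digits = (1, 8, 10)

v_13(a) = 1 ≥ 1, so the series converges in ℤ_13 to 1/(1 − a) = 1/(1 − (-234)) = 1/235. Expand this rational in ℤ_13: compute digits iteratively via d_i = x_i mod 13, x_{i+1} = (x_i − d_i)/13. The first 3 digits are (1, 8, 10).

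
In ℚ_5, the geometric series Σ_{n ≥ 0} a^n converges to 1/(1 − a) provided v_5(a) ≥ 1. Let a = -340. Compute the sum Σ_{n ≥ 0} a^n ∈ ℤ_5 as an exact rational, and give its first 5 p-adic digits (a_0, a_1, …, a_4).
Σ a^n = 1/(1 − a) = 1/341;  first 5 digits = (1, 2, 0, 0, 4)

v_5(a) = 1 ≥ 1, so the series converges in ℤ_5 to 1/(1 − a) = 1/(1 − (-340)) = 1/341. Expand this rational in ℤ_5: compute digits iteratively via d_i = x_i mod 5, x_{i+1} = (x_i − d_i)/5. The first 5 digits are (1, 2, 0, 0, 4).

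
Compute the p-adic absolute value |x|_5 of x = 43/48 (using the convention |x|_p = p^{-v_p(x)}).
|43/48|_5 = 1

Step 1 — compute v_5(x) by factoring powers of 5 out of the numerator and denominator: v_5(43/48) = 0. Step 2 — apply |x|_p = p^{-v_p(x)} = 5^{0} = 1.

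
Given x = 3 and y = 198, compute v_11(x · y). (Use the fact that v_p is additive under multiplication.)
v_11(594) = 1

v_p(x) = 0 (factor: 3 = 11^0 · 3); v_p(y) = 1 (factor: 198 = 11^1 · 18). Additivity: v_p(xy) = v_p(x) + v_p(y) = 0 + 1 = 1. (Direct check: xy = 594 = 11^1 · (54).)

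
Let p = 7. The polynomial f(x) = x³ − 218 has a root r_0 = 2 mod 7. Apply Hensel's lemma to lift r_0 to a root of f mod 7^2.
r_1 = 44 (mod 49)

Hensel: r_{i+1} = r_i − f(r_i)/f′(r_i) mod 7^{i+2}, where f′(x) = 3x². Iterate:
  r_0 = 2 (mod 7)
  r_1 = 44 (mod 49)
Final: r = 44 with f(r) ≡ 0 mod 7^2.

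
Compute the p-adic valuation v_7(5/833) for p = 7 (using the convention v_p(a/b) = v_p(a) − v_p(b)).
v_7(5/833) = -2

Factor powers of 7 from the numerator and denominator of the reduced fraction: 5 = 7^0 · 5 and 833 = 7^2 · 17. Apply v_p(a/b) = v_p(a) − v_p(b): v_7(5/833) = 0 − 2 = -2.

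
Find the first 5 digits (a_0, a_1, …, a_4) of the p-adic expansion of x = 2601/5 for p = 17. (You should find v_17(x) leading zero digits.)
(a_0, …, a_4) = (0, 0, 12, 13, 6)

v_17(2601/5) = 2, so a_0 = ... = a_1 = 0. Factor out: x = 17^2 · u with u = 9/5 a unit in ℤ_17. Expand u iteratively via a_{v+i} = u_i mod 17, u_{i+1} = (u_i − a_{v+i})/17:
  u_0 = 9/5;  a_2 = 12;  u_1 = (u_0 − 12)/17 = -3/5
  u_1 = -3/5;  a_3 = 13;  u_2 = (u_1 − 13)/17 = -4/5
  u_2 = -4/5;  a_4 = 6;  u_3 = (u_2 − 6)/17 = -2/5
Digits: (0, 0, 12, 13, 6).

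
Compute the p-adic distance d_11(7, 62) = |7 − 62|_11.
d_11(7, 62) = 1/11

Step 1 — x − y = 7 − 62 = -55. Step 2 — v_11(-55) = 1 (factor: -55 = −(11^1 · 5); the sign does not affect v_p). Step 3 — |x − y|_11 = 11^{-1} = 1/11.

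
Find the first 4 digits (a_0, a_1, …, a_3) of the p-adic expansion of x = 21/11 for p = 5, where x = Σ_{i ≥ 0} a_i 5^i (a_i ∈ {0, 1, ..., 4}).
(a_0, …, a_3) = (1, 2, 1, 2)

v_5(21/11) = 0 (numerator and denominator both coprime to 5), so x ∈ ℤ_5^×. Compute digits iteratively via a_i = x_i mod 5, x_{i+1} = (x_i − a_i)/5, with x_0 = x:
  x_0 = 21/11;  a_0 = 1;  x_1 = (x_0 − 1)/5 = 2/11
  x_1 = 2/11;  a_1 = 2;  x_2 = (x_1 − 2)/5 = -4/11
  x_2 = -4/11;  a_2 = 1;  x_3 = (x_2 − 1)/5 = -3/11
  x_3 = -3/11;  a_3 = 2;  x_4 = (x_3 − 2)/5 = -5/11
Digits: (1, 2, 1, 2).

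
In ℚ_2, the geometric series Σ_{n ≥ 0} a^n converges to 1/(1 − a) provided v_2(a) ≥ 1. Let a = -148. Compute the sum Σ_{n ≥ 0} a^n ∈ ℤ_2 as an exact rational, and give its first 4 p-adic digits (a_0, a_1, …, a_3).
Σ a^n = 1/(1 − a) = 1/149;  first 4 digits = (1, 0, 1, 1)

v_2(a) = 2 ≥ 1, so the series converges in ℤ_2 to 1/(1 − a) = 1/(1 − (-148)) = 1/149. Expand this rational in ℤ_2: compute digits iteratively via d_i = x_i mod 2, x_{i+1} = (x_i − d_i)/2. The first 4 digits are (1, 0, 1, 1).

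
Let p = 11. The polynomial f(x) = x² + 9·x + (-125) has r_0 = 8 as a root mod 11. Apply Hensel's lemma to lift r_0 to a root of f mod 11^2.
r_1 = 85 (mod 121)

Hensel: r_{i+1} = r_i − f(r_i)·(f′(r_i))^{-1} mod 11^{i+2}, f′(x) = 2x + 9. Iterate:
  r_0 = 8 (mod 11)
  r_1 = 85 (mod 121)
Final: r = 85 satisfies f(r) ≡ 0 mod 11^2.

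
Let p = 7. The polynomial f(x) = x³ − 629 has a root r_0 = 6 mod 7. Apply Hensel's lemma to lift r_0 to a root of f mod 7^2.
r_1 = 13 (mod 49)

Hensel: r_{i+1} = r_i − f(r_i)/f′(r_i) mod 7^{i+2}, where f′(x) = 3x². Iterate:
  r_0 = 6 (mod 7)
  r_1 = 13 (mod 49)
Final: r = 13 with f(r) ≡ 0 mod 7^2.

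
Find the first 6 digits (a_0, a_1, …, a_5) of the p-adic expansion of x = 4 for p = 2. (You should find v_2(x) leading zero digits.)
(a_0, …, a_5) = (0, 0, 1, 0, 0, 0)

v_2(4) = 2, so a_0 = ... = a_1 = 0. Factor out: x = 2^2 · u with u = 1 a unit in ℤ_2. Expand u iteratively via a_{v+i} = u_i mod 2, u_{i+1} = (u_i − a_{v+i})/2:
  u_0 = 1;  a_2 = 1;  u_1 = (u_0 − 1)/2 = 0
  u_1 = 0;  a_3 = 0;  u_2 = (u_1 − 0)/2 = 0
  u_2 = 0;  a_4 = 0;  u_3 = (u_2 − 0)/2 = 0
  u_3 = 0;  a_5 = 0;  u_4 = (u_3 − 0)/2 = 0
Digits: (0, 0, 1, 0, 0, 0).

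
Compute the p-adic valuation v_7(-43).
v_7(-43) = 0

v_7(n) is the largest exponent k such that 7^k divides n. Factor out: -43 = -7^0 · 43. (Sign doesn't affect v_p.) So v_7(-43) = 0.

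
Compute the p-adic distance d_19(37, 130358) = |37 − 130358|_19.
d_19(37, 130358) = 1/130321

Step 1 — x − y = 37 − 130358 = -130321. Step 2 — v_19(-130321) = 4 (factor: -130321 = −(19^4 · 1); the sign does not affect v_p). Step 3 — |x − y|_19 = 19^{-4} = 1/130321.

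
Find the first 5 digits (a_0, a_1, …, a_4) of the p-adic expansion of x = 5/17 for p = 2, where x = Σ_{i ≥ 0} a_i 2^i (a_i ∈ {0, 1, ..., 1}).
(a_0, …, a_4) = (1, 0, 1, 0, 1)

v_2(5/17) = 0 (numerator and denominator both coprime to 2), so x ∈ ℤ_2^×. Compute digits iteratively via a_i = x_i mod 2, x_{i+1} = (x_i − a_i)/2, with x_0 = x:
  x_0 = 5/17;  a_0 = 1;  x_1 = (x_0 − 1)/2 = -6/17
  x_1 = -6/17;  a_1 = 0;  x_2 = (x_1 − 0)/2 = -3/17
  x_2 = -3/17;  a_2 = 1;  x_3 = (x_2 − 1)/2 = -10/17
  x_3 = -10/17;  a_3 = 0;  x_4 = (x_3 − 0)/2 = -5/17
  x_4 = -5/17;  a_4 = 1;  x_5 = (x_4 − 1)/2 = -11/17
Digits: (1, 0, 1, 0, 1).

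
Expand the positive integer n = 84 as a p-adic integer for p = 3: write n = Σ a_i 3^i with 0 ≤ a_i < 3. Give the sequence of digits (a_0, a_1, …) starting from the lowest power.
(a_0, a_1, …) = (0, 1, 0, 0, 1)

Repeated division by 3 gives the digits low-to-high: 84 = 1·3^1 + 1·3^4. Digit sequence: (0, 1, 0, 0, 1).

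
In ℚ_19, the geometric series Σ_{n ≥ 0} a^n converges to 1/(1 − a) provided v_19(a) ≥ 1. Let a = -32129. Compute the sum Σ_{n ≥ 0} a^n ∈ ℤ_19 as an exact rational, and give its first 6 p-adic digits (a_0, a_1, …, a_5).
Σ a^n = 1/(1 − a) = 1/32130;  first 6 digits = (1, 0, 6, 14, 16, 17)

v_19(a) = 2 ≥ 1, so the series converges in ℤ_19 to 1/(1 − a) = 1/(1 − (-32129)) = 1/32130. Expand this rational in ℤ_19: compute digits iteratively via d_i = x_i mod 19, x_{i+1} = (x_i − d_i)/19. The first 6 digits are (1, 0, 6, 14, 16, 17).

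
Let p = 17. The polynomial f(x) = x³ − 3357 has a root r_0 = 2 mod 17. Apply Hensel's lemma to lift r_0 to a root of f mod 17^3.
r_2 = 2569 (mod 4913)

Hensel: r_{i+1} = r_i − f(r_i)/f′(r_i) mod 17^{i+2}, where f′(x) = 3x². Iterate:
  r_0 = 2 (mod 17)
  r_1 = 257 (mod 289)
  r_2 = 2569 (mod 4913)
Final: r = 2569 with f(r) ≡ 0 mod 17^3.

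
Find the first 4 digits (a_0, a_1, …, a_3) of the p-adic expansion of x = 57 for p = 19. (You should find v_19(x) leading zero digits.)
(a_0, …, a_3) = (0, 3, 0, 0)

v_19(57) = 1, so a_0 = ... = a_0 = 0. Factor out: x = 19^1 · u with u = 3 a unit in ℤ_19. Expand u iteratively via a_{v+i} = u_i mod 19, u_{i+1} = (u_i − a_{v+i})/19:
  u_0 = 3;  a_1 = 3;  u_1 = (u_0 − 3)/19 = 0
  u_1 = 0;  a_2 = 0;  u_2 = (u_1 − 0)/19 = 0
  u_2 = 0;  a_3 = 0;  u_3 = (u_2 − 0)/19 = 0
Digits: (0, 3, 0, 0).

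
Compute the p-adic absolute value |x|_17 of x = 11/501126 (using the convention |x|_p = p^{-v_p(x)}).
|11/501126|_17 = 83521

Step 1 — compute v_17(x) by factoring powers of 17 out of the numerator and denominator: v_17(11/501126) = -4. Step 2 — apply |x|_p = p^{-v_p(x)} = 17^{4} = 83521.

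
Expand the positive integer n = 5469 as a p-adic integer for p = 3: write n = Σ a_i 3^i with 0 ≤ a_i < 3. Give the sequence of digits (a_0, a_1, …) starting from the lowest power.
(a_0, a_1, …) = (0, 2, 1, 1, 1, 1, 1, 2)

Repeated division by 3 gives the digits low-to-high: 5469 = 2·3^1 + 1·3^2 + 1·3^3 + 1·3^4 + 1·3^5 + 1·3^6 + 2·3^7. Digit sequence: (0, 2, 1, 1, 1, 1, 1, 2).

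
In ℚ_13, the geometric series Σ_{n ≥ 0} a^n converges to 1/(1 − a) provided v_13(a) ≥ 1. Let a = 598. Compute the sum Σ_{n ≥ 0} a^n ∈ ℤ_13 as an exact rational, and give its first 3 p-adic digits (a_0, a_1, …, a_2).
Σ a^n = 1/(1 − a) = -1/597;  first 3 digits = (1, 7, 0)

v_13(a) = 1 ≥ 1, so the series converges in ℤ_13 to 1/(1 − a) = 1/(1 − 598) = -1/597. Expand this rational in ℤ_13: compute digits iteratively via d_i = x_i mod 13, x_{i+1} = (x_i − d_i)/13. The first 3 digits are (1, 7, 0).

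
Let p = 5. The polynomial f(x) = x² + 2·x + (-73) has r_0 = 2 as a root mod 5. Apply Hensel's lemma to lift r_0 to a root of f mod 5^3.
r_2 = 17 (mod 125)

Hensel: r_{i+1} = r_i − f(r_i)·(f′(r_i))^{-1} mod 5^{i+2}, f′(x) = 2x + 2. Iterate:
  r_0 = 2 (mod 5)
  r_1 = 17 (mod 25)
  r_2 = 17 (mod 125)
Final: r = 17 satisfies f(r) ≡ 0 mod 5^3.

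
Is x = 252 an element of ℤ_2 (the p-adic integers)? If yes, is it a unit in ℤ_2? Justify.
x ∈ ℤ_2 but not a unit; v_2(x) = 2 > 0

ℤ_2 = {x ∈ ℚ_2 : v_2(x) ≥ 0} and ℤ_2^× = {x ∈ ℤ_2 : v_2(x) = 0}. Here v_2(252) = v_2(num) − v_2(den) = 2; compare against these criteria.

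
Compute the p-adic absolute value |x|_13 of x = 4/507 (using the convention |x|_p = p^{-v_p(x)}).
|4/507|_13 = 169

Step 1 — compute v_13(x) by factoring powers of 13 out of the numerator and denominator: v_13(4/507) = -2. Step 2 — apply |x|_p = p^{-v_p(x)} = 13^{2} = 169.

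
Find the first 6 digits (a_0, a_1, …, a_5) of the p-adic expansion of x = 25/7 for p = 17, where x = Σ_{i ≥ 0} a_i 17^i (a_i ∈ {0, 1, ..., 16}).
(a_0, …, a_5) = (6, 12, 9, 14, 4, 7)

v_17(25/7) = 0 (numerator and denominator both coprime to 17), so x ∈ ℤ_17^×. Compute digits iteratively via a_i = x_i mod 17, x_{i+1} = (x_i − a_i)/17, with x_0 = x:
  x_0 = 25/7;  a_0 = 6;  x_1 = (x_0 − 6)/17 = -1/7
  x_1 = -1/7;  a_1 = 12;  x_2 = (x_1 − 12)/17 = -5/7
  x_2 = -5/7;  a_2 = 9;  x_3 = (x_2 − 9)/17 = -4/7
  x_3 = -4/7;  a_3 = 14;  x_4 = (x_3 − 14)/17 = -6/7
  x_4 = -6/7;  a_4 = 4;  x_5 = (x_4 − 4)/17 = -2/7
  x_5 = -2/7;  a_5 = 7;  x_6 = (x_5 − 7)/17 = -3/7
Digits: (6, 12, 9, 14, 4, 7).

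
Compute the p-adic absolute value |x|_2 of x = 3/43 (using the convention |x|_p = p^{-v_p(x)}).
|3/43|_2 = 1

Step 1 — compute v_2(x) by factoring powers of 2 out of the numerator and denominator: v_2(3/43) = 0. Step 2 — apply |x|_p = p^{-v_p(x)} = 2^{0} = 1.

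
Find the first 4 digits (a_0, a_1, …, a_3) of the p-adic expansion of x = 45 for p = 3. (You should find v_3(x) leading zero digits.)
(a_0, …, a_3) = (0, 0, 2, 1)

v_3(45) = 2, so a_0 = ... = a_1 = 0. Factor out: x = 3^2 · u with u = 5 a unit in ℤ_3. Expand u iteratively via a_{v+i} = u_i mod 3, u_{i+1} = (u_i − a_{v+i})/3:
  u_0 = 5;  a_2 = 2;  u_1 = (u_0 − 2)/3 = 1
  u_1 = 1;  a_3 = 1;  u_2 = (u_1 − 1)/3 = 0
Digits: (0, 0, 2, 1).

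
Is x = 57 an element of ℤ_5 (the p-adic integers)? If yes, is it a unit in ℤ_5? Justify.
x ∈ ℤ_5^× (unit); v_5(x) = 0

ℤ_5 = {x ∈ ℚ_5 : v_5(x) ≥ 0} and ℤ_5^× = {x ∈ ℤ_5 : v_5(x) = 0}. Here v_5(57) = v_5(num) − v_5(den) = 0; compare against these criteria.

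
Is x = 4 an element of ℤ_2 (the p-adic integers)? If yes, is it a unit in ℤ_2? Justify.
x ∈ ℤ_2 but not a unit; v_2(x) = 2 > 0

ℤ_2 = {x ∈ ℚ_2 : v_2(x) ≥ 0} and ℤ_2^× = {x ∈ ℤ_2 : v_2(x) = 0}. Here v_2(4) = v_2(num) − v_2(den) = 2; compare against these criteria.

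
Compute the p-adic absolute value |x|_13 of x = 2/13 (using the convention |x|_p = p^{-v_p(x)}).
|2/13|_13 = 13

Step 1 — compute v_13(x) by factoring powers of 13 out of the numerator and denominator: v_13(2/13) = -1. Step 2 — apply |x|_p = p^{-v_p(x)} = 13^{1} = 13.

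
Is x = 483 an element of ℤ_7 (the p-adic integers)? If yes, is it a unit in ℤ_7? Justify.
x ∈ ℤ_7 but not a unit; v_7(x) = 1 > 0

ℤ_7 = {x ∈ ℚ_7 : v_7(x) ≥ 0} and ℤ_7^× = {x ∈ ℤ_7 : v_7(x) = 0}. Here v_7(483) = v_7(num) − v_7(den) = 1; compare against these criteria.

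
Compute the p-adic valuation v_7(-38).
v_7(-38) = 0

v_7(n) is the largest exponent k such that 7^k divides n. Factor out: -38 = -7^0 · 38. (Sign doesn't affect v_p.) So v_7(-38) = 0.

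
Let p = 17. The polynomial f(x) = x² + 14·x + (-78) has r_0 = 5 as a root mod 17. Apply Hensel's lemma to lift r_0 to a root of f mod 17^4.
r_3 = 3388 (mod 83521)

Hensel: r_{i+1} = r_i − f(r_i)·(f′(r_i))^{-1} mod 17^{i+2}, f′(x) = 2x + 14. Iterate:
  r_0 = 5 (mod 17)
  r_1 = 209 (mod 289)
  r_2 = 3388 (mod 4913)
  r_3 = 3388 (mod 83521)
Final: r = 3388 satisfies f(r) ≡ 0 mod 17^4.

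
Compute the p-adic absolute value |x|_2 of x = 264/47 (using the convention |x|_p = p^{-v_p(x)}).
|264/47|_2 = 1/8

Step 1 — compute v_2(x) by factoring powers of 2 out of the numerator and denominator: v_2(264/47) = 3. Step 2 — apply |x|_p = p^{-v_p(x)} = 2^{-3} = 1/8.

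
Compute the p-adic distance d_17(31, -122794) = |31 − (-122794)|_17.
d_17(31, -122794) = 1/4913

Step 1 — x − y = 31 − (-122794) = 122825. Step 2 — v_17(122825) = 3 (factor: 122825 = (17^3 · 25); the sign does not affect v_p). Step 3 — |x − y|_17 = 17^{-3} = 1/4913.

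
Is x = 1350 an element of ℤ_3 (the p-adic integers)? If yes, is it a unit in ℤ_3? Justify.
x ∈ ℤ_3 but not a unit; v_3(x) = 3 > 0

ℤ_3 = {x ∈ ℚ_3 : v_3(x) ≥ 0} and ℤ_3^× = {x ∈ ℤ_3 : v_3(x) = 0}. Here v_3(1350) = v_3(num) − v_3(den) = 3; compare against these criteria.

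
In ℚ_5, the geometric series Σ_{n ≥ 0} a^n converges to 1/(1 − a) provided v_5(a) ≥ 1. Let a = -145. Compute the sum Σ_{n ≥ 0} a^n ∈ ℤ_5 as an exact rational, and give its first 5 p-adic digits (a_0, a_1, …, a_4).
Σ a^n = 1/(1 − a) = 1/146;  first 5 digits = (1, 1, 0, 3, 1)

v_5(a) = 1 ≥ 1, so the series converges in ℤ_5 to 1/(1 − a) = 1/(1 − (-145)) = 1/146. Expand this rational in ℤ_5: compute digits iteratively via d_i = x_i mod 5, x_{i+1} = (x_i − d_i)/5. The first 5 digits are (1, 1, 0, 3, 1).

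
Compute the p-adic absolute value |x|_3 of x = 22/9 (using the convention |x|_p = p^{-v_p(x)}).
|22/9|_3 = 9

Step 1 — compute v_3(x) by factoring powers of 3 out of the numerator and denominator: v_3(22/9) = -2. Step 2 — apply |x|_p = p^{-v_p(x)} = 3^{2} = 9.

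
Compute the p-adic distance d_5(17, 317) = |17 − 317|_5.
d_5(17, 317) = 1/25

Step 1 — x − y = 17 − 317 = -300. Step 2 — v_5(-300) = 2 (factor: -300 = −(5^2 · 12); the sign does not affect v_p). Step 3 — |x − y|_5 = 5^{-2} = 1/25.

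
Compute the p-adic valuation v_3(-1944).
v_3(-1944) = 5

v_3(n) is the largest exponent k such that 3^k divides n. Factor out: -1944 = -3^5 · 8. (Sign doesn't affect v_p.) So v_3(-1944) = 5.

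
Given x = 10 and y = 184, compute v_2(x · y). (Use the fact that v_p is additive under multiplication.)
v_2(1840) = 4

v_p(x) = 1 (factor: 10 = 2^1 · 5); v_p(y) = 3 (factor: 184 = 2^3 · 23). Additivity: v_p(xy) = v_p(x) + v_p(y) = 1 + 3 = 4. (Direct check: xy = 1840 = 2^4 · (115).)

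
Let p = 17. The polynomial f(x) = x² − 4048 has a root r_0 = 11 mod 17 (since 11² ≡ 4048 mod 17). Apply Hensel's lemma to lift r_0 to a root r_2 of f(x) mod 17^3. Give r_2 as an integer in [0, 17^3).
r_2 = 4380 (mod 4913)

Hensel's recurrence: r_{i+1} = r_i − f(r_i)·(f′(r_i))^{-1} mod 17^{i+2}, with f′(x) = 2x. Iterate:
  r_0 = 11 (mod 17)
  r_1 = 45 (mod 289)
  r_2 = 4380 (mod 4913)
Final: r_2 = 4380, and one checks f(r_2) ≡ 0 mod 17^3.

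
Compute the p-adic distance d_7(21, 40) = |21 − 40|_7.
d_7(21, 40) = 1

Step 1 — x − y = 21 − 40 = -19. Step 2 — v_7(-19) = 0 (factor: -19 = −(7^0 · 19); the sign does not affect v_p). Step 3 — |x − y|_7 = 7^{0} = 1.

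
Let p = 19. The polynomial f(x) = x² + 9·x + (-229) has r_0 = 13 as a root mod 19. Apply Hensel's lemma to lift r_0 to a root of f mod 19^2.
r_1 = 32 (mod 361)

Hensel: r_{i+1} = r_i − f(r_i)·(f′(r_i))^{-1} mod 19^{i+2}, f′(x) = 2x + 9. Iterate:
  r_0 = 13 (mod 19)
  r_1 = 32 (mod 361)
Final: r = 32 satisfies f(r) ≡ 0 mod 19^2.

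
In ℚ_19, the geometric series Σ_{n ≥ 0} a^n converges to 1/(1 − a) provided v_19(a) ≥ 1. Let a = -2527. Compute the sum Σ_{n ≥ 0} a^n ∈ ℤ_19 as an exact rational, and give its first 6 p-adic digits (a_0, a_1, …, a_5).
Σ a^n = 1/(1 − a) = 1/2528;  first 6 digits = (1, 0, 12, 18, 10, 2)

v_19(a) = 2 ≥ 1, so the series converges in ℤ_19 to 1/(1 − a) = 1/(1 − (-2527)) = 1/2528. Expand this rational in ℤ_19: compute digits iteratively via d_i = x_i mod 19, x_{i+1} = (x_i − d_i)/19. The first 6 digits are (1, 0, 12, 18, 10, 2).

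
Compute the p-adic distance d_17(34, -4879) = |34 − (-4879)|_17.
d_17(34, -4879) = 1/4913

Step 1 — x − y = 34 − (-4879) = 4913. Step 2 — v_17(4913) = 3 (factor: 4913 = (17^3 · 1); the sign does not affect v_p). Step 3 — |x − y|_17 = 17^{-3} = 1/4913.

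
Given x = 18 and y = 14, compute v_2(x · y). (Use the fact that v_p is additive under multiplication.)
v_2(252) = 2

v_p(x) = 1 (factor: 18 = 2^1 · 9); v_p(y) = 1 (factor: 14 = 2^1 · 7). Additivity: v_p(xy) = v_p(x) + v_p(y) = 1 + 1 = 2. (Direct check: xy = 252 = 2^2 · (63).)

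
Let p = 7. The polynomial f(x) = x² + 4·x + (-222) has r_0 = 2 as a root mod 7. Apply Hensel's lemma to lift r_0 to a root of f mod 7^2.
r_1 = 16 (mod 49)

Hensel: r_{i+1} = r_i − f(r_i)·(f′(r_i))^{-1} mod 7^{i+2}, f′(x) = 2x + 4. Iterate:
  r_0 = 2 (mod 7)
  r_1 = 16 (mod 49)
Final: r = 16 satisfies f(r) ≡ 0 mod 7^2.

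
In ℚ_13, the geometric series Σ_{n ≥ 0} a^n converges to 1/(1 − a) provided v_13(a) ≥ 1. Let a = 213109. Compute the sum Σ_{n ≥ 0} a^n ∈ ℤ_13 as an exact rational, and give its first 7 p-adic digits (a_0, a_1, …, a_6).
Σ a^n = 1/(1 − a) = -1/213108;  first 7 digits = (1, 0, 0, 6, 7, 0, 10)

v_13(a) = 3 ≥ 1, so the series converges in ℤ_13 to 1/(1 − a) = 1/(1 − 213109) = -1/213108. Expand this rational in ℤ_13: compute digits iteratively via d_i = x_i mod 13, x_{i+1} = (x_i − d_i)/13. The first 7 digits are (1, 0, 0, 6, 7, 0, 10).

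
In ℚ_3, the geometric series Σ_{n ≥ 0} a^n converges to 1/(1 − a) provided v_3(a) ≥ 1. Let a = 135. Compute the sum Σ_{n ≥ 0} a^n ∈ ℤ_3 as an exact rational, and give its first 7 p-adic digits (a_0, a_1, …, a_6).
Σ a^n = 1/(1 − a) = -1/134;  first 7 digits = (1, 0, 0, 2, 1, 0, 1)

v_3(a) = 3 ≥ 1, so the series converges in ℤ_3 to 1/(1 − a) = 1/(1 − 135) = -1/134. Expand this rational in ℤ_3: compute digits iteratively via d_i = x_i mod 3, x_{i+1} = (x_i − d_i)/3. The first 7 digits are (1, 0, 0, 2, 1, 0, 1).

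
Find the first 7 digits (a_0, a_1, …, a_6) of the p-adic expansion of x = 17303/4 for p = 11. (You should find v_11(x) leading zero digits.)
(a_0, …, a_6) = (0, 0, 0, 6, 8, 2, 8)

v_11(17303/4) = 3, so a_0 = ... = a_2 = 0. Factor out: x = 11^3 · u with u = 13/4 a unit in ℤ_11. Expand u iteratively via a_{v+i} = u_i mod 11, u_{i+1} = (u_i − a_{v+i})/11:
  u_0 = 13/4;  a_3 = 6;  u_1 = (u_0 − 6)/11 = -1/4
  u_1 = -1/4;  a_4 = 8;  u_2 = (u_1 − 8)/11 = -3/4
  u_2 = -3/4;  a_5 = 2;  u_3 = (u_2 − 2)/11 = -1/4
  u_3 = -1/4;  a_6 = 8;  u_4 = (u_3 − 8)/11 = -3/4
Digits: (0, 0, 0, 6, 8, 2, 8).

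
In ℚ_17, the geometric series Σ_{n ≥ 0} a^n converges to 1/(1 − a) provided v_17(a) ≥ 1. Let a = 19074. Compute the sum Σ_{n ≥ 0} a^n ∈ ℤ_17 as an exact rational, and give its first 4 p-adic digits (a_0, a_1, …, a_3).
Σ a^n = 1/(1 − a) = -1/19073;  first 4 digits = (1, 0, 15, 3)

v_17(a) = 2 ≥ 1, so the series converges in ℤ_17 to 1/(1 − a) = 1/(1 − 19074) = -1/19073. Expand this rational in ℤ_17: compute digits iteratively via d_i = x_i mod 17, x_{i+1} = (x_i − d_i)/17. The first 4 digits are (1, 0, 15, 3).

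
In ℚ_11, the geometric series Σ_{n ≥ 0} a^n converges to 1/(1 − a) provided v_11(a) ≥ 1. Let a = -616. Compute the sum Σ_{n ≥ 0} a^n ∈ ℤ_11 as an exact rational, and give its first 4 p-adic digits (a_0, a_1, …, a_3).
Σ a^n = 1/(1 − a) = 1/617;  first 4 digits = (1, 10, 6, 8)

v_11(a) = 1 ≥ 1, so the series converges in ℤ_11 to 1/(1 − a) = 1/(1 − (-616)) = 1/617. Expand this rational in ℤ_11: compute digits iteratively via d_i = x_i mod 11, x_{i+1} = (x_i − d_i)/11. The first 4 digits are (1, 10, 6, 8).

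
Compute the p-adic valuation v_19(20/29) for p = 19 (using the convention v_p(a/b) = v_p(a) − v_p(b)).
v_19(20/29) = 0

Factor powers of 19 from the numerator and denominator of the reduced fraction: 20 = 19^0 · 20 and 29 = 19^0 · 29. Apply v_p(a/b) = v_p(a) − v_p(b): v_19(20/29) = 0 − 0 = 0.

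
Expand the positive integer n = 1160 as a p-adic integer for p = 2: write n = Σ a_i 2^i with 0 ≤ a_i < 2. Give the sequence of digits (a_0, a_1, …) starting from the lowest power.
(a_0, a_1, …) = (0, 0, 0, 1, 0, 0, 0, 1, 0, 0, 1)

Repeated division by 2 gives the digits low-to-high: 1160 = 1·2^3 + 1·2^7 + 1·2^10. Digit sequence: (0, 0, 0, 1, 0, 0, 0, 1, 0, 0, 1).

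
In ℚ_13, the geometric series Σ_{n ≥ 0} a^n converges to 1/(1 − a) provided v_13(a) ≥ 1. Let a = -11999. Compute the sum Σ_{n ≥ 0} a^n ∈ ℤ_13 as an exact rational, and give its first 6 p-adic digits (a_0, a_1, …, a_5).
Σ a^n = 1/(1 − a) = 1/12000;  first 6 digits = (1, 0, 7, 7, 9, 10)

v_13(a) = 2 ≥ 1, so the series converges in ℤ_13 to 1/(1 − a) = 1/(1 − (-11999)) = 1/12000. Expand this rational in ℤ_13: compute digits iteratively via d_i = x_i mod 13, x_{i+1} = (x_i − d_i)/13. The first 6 digits are (1, 0, 7, 7, 9, 10).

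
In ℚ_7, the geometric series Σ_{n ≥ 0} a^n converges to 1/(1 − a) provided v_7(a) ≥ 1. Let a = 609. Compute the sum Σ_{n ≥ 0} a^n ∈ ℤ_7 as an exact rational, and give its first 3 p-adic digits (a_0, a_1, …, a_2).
Σ a^n = 1/(1 − a) = -1/608;  first 3 digits = (1, 3, 0)

v_7(a) = 1 ≥ 1, so the series converges in ℤ_7 to 1/(1 − a) = 1/(1 − 609) = -1/608. Expand this rational in ℤ_7: compute digits iteratively via d_i = x_i mod 7, x_{i+1} = (x_i − d_i)/7. The first 3 digits are (1, 3, 0).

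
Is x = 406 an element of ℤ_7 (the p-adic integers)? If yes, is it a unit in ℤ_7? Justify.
x ∈ ℤ_7 but not a unit; v_7(x) = 1 > 0

ℤ_7 = {x ∈ ℚ_7 : v_7(x) ≥ 0} and ℤ_7^× = {x ∈ ℤ_7 : v_7(x) = 0}. Here v_7(406) = v_7(num) − v_7(den) = 1; compare against these criteria.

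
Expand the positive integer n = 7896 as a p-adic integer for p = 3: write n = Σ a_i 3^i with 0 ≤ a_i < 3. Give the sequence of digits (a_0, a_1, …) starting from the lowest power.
(a_0, a_1, …) = (0, 1, 1, 1, 1, 2, 1, 0, 1)

Repeated division by 3 gives the digits low-to-high: 7896 = 1·3^1 + 1·3^2 + 1·3^3 + 1·3^4 + 2·3^5 + 1·3^6 + 1·3^8. Digit sequence: (0, 1, 1, 1, 1, 2, 1, 0, 1).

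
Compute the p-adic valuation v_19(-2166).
v_19(-2166) = 2

v_19(n) is the largest exponent k such that 19^k divides n. Factor out: -2166 = -19^2 · 6. (Sign doesn't affect v_p.) So v_19(-2166) = 2.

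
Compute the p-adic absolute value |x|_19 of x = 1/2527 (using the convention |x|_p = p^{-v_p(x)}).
|1/2527|_19 = 361

Step 1 — compute v_19(x) by factoring powers of 19 out of the numerator and denominator: v_19(1/2527) = -2. Step 2 — apply |x|_p = p^{-v_p(x)} = 19^{2} = 361.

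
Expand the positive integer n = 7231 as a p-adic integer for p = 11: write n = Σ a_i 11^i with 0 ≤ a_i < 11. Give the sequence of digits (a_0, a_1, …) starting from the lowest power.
(a_0, a_1, …) = (4, 8, 4, 5)

Repeated division by 11 gives the digits low-to-high: 7231 = 4 + 8·11^1 + 4·11^2 + 5·11^3. Digit sequence: (4, 8, 4, 5).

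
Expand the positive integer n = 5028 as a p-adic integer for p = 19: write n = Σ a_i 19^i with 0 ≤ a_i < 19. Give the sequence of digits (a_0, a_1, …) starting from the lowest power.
(a_0, a_1, …) = (12, 17, 13)

Repeated division by 19 gives the digits low-to-high: 5028 = 12 + 17·19^1 + 13·19^2. Digit sequence: (12, 17, 13).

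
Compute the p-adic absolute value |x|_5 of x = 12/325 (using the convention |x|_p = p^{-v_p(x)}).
|12/325|_5 = 25

Step 1 — compute v_5(x) by factoring powers of 5 out of the numerator and denominator: v_5(12/325) = -2. Step 2 — apply |x|_p = p^{-v_p(x)} = 5^{2} = 25.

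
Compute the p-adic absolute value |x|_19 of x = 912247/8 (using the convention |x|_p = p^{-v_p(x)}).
|912247/8|_19 = 1/130321

Step 1 — compute v_19(x) by factoring powers of 19 out of the numerator and denominator: v_19(912247/8) = 4. Step 2 — apply |x|_p = p^{-v_p(x)} = 19^{-4} = 1/130321.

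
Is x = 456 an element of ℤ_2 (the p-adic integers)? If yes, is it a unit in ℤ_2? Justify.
x ∈ ℤ_2 but not a unit; v_2(x) = 3 > 0

ℤ_2 = {x ∈ ℚ_2 : v_2(x) ≥ 0} and ℤ_2^× = {x ∈ ℤ_2 : v_2(x) = 0}. Here v_2(456) = v_2(num) − v_2(den) = 3; compare against these criteria.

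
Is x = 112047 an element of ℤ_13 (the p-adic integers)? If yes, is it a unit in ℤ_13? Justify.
x ∈ ℤ_13 but not a unit; v_13(x) = 3 > 0

ℤ_13 = {x ∈ ℚ_13 : v_13(x) ≥ 0} and ℤ_13^× = {x ∈ ℤ_13 : v_13(x) = 0}. Here v_13(112047) = v_13(num) − v_13(den) = 3; compare against these criteria.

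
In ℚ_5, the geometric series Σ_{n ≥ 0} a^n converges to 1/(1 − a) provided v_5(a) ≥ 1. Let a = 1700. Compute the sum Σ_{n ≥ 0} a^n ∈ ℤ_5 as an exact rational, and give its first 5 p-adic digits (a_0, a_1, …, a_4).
Σ a^n = 1/(1 − a) = -1/1699;  first 5 digits = (1, 0, 3, 3, 1)

v_5(a) = 2 ≥ 1, so the series converges in ℤ_5 to 1/(1 − a) = 1/(1 − 1700) = -1/1699. Expand this rational in ℤ_5: compute digits iteratively via d_i = x_i mod 5, x_{i+1} = (x_i − d_i)/5. The first 5 digits are (1, 0, 3, 3, 1).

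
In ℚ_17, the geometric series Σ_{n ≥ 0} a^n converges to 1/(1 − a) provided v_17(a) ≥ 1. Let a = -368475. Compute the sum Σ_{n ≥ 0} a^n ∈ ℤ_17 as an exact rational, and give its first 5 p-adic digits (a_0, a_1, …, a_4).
Σ a^n = 1/(1 − a) = 1/368476;  first 5 digits = (1, 0, 0, 10, 12)

v_17(a) = 3 ≥ 1, so the series converges in ℤ_17 to 1/(1 − a) = 1/(1 − (-368475)) = 1/368476. Expand this rational in ℤ_17: compute digits iteratively via d_i = x_i mod 17, x_{i+1} = (x_i − d_i)/17. The first 5 digits are (1, 0, 0, 10, 12).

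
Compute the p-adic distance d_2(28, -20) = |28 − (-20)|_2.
d_2(28, -20) = 1/16

Step 1 — x − y = 28 − (-20) = 48. Step 2 — v_2(48) = 4 (factor: 48 = (2^4 · 3); the sign does not affect v_p). Step 3 — |x − y|_2 = 2^{-4} = 1/16.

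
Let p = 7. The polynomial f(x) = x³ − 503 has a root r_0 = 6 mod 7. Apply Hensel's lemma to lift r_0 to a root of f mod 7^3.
r_2 = 265 (mod 343)

Hensel: r_{i+1} = r_i − f(r_i)/f′(r_i) mod 7^{i+2}, where f′(x) = 3x². Iterate:
  r_0 = 6 (mod 7)
  r_1 = 20 (mod 49)
  r_2 = 265 (mod 343)
Final: r = 265 with f(r) ≡ 0 mod 7^3.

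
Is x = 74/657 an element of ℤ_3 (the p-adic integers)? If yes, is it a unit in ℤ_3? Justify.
x ∉ ℤ_3 (v_3(x) = -2 < 0)

ℤ_3 = {x ∈ ℚ_3 : v_3(x) ≥ 0} and ℤ_3^× = {x ∈ ℤ_3 : v_3(x) = 0}. Here v_3(74/657) = v_3(num) − v_3(den) = -2; compare against these criteria.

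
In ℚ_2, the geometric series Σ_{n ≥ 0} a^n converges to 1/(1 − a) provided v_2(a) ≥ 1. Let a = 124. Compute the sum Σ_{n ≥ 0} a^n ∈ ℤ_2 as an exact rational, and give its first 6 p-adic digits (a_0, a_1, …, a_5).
Σ a^n = 1/(1 − a) = -1/123;  first 6 digits = (1, 0, 1, 1, 0, 0)

v_2(a) = 2 ≥ 1, so the series converges in ℤ_2 to 1/(1 − a) = 1/(1 − 124) = -1/123. Expand this rational in ℤ_2: compute digits iteratively via d_i = x_i mod 2, x_{i+1} = (x_i − d_i)/2. The first 6 digits are (1, 0, 1, 1, 0, 0).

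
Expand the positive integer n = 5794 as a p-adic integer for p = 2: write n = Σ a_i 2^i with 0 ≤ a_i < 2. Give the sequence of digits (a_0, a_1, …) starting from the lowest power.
(a_0, a_1, …) = (0, 1, 0, 0, 0, 1, 0, 1, 0, 1, 1, 0, 1)

Repeated division by 2 gives the digits low-to-high: 5794 = 1·2^1 + 1·2^5 + 1·2^7 + 1·2^9 + 1·2^10 + 1·2^12. Digit sequence: (0, 1, 0, 0, 0, 1, 0, 1, 0, 1, 1, 0, 1).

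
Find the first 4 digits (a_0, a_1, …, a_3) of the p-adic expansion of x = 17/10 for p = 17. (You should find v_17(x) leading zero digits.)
(a_0, …, a_3) = (0, 12, 1, 5)

v_17(17/10) = 1, so a_0 = ... = a_0 = 0. Factor out: x = 17^1 · u with u = 1/10 a unit in ℤ_17. Expand u iteratively via a_{v+i} = u_i mod 17, u_{i+1} = (u_i − a_{v+i})/17:
  u_0 = 1/10;  a_1 = 12;  u_1 = (u_0 − 12)/17 = -7/10
  u_1 = -7/10;  a_2 = 1;  u_2 = (u_1 − 1)/17 = -1/10
  u_2 = -1/10;  a_3 = 5;  u_3 = (u_2 − 5)/17 = -3/10
Digits: (0, 12, 1, 5).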